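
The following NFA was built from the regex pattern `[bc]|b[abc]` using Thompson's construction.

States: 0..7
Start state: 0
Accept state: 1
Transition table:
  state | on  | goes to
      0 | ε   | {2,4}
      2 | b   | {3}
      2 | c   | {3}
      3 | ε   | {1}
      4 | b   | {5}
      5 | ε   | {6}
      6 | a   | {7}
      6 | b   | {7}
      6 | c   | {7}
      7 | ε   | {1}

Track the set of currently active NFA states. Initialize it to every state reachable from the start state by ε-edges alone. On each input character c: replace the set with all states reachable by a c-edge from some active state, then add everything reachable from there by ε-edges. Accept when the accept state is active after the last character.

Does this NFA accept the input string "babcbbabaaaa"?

Answer: REJECT

Steps:
start: ε-closure({0}) = {0,2,4}
'b' @ 1: {1,3,5,6}  [accepting]
'a' @ 2: {1,7}  [accepting]
'b' @ 3: {}  — state set empty
rest 'cbbabaaaa' ignored (set empty)
final: {}; accept 1 not in set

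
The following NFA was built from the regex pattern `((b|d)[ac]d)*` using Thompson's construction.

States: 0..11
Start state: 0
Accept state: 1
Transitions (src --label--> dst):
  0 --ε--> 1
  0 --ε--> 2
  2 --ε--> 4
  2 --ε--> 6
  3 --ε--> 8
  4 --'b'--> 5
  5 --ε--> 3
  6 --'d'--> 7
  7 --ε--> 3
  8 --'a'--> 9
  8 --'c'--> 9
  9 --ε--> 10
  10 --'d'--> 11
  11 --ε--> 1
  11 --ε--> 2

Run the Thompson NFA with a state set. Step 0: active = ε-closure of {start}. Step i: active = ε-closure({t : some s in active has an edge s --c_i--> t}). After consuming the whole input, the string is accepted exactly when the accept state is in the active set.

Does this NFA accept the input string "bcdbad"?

S₀ = ε-closure({0}) = {0,1,2,4,6}
'b' @ 1: {3,5,8}
'c' @ 2: {9,10}
'd' @ 3: {1,2,4,6,11}  ✓accept
'b' @ 4: {3,5,8}
'a' @ 5: {9,10}
'd' @ 6: {1,2,4,6,11}  ✓accept
after full input: {1,2,4,6,11}  (accept=1 in)

Answer: ACCEPT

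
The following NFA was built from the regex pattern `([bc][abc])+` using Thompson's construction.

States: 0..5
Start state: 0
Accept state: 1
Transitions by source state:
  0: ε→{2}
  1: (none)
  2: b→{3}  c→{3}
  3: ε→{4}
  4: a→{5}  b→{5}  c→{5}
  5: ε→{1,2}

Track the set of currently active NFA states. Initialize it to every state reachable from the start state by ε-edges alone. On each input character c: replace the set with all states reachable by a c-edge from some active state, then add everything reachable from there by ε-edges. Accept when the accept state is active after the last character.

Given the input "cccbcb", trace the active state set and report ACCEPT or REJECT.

start: ε-closure({0}) = {0,2}
'c' @ 1: {3,4}
'c' @ 2: {1,2,5}  (accept∈set)
'c' @ 3: {3,4}
'b' @ 4: {1,2,5}  (accept∈set)
'c' @ 5: {3,4}
'b' @ 6: {1,2,5}  (accept∈set)
final: {1,2,5}; accept 1 in set

Answer: ACCEPT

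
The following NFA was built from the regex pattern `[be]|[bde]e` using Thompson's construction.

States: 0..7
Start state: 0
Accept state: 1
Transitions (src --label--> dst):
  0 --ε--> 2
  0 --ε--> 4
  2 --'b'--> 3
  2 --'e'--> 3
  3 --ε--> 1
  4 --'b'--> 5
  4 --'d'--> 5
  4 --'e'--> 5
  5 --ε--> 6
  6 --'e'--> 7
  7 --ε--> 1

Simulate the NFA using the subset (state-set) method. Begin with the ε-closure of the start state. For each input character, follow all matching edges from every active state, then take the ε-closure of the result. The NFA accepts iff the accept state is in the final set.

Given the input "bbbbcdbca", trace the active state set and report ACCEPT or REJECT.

Answer: REJECT

Derivation:
initial (ε-close {0}): {0,2,4}
'b' @ 1: {1,3,5,6}  (accept∈set)
'b' @ 2: {}  — no active states
rest 'bbcdbca' ignored (set empty)
end set {} — state 1 not in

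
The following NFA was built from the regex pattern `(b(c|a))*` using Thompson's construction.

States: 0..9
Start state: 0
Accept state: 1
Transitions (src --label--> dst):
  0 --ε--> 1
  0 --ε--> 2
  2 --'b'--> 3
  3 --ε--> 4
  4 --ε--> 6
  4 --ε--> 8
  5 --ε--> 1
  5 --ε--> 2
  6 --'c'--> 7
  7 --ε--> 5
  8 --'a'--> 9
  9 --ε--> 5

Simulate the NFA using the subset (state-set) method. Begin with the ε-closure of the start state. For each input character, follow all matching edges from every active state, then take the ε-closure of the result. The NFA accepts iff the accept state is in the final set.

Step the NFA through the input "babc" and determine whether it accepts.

initial (ε-close {0}): {0,1,2}
'b' @ 1: {3,4,6,8}
'a' @ 2: {1,2,5,9}  ✓accept
'b' @ 3: {3,4,6,8}
'c' @ 4: {1,2,5,7}  ✓accept
end set {1,2,5,7} — state 1 in

Answer: ACCEPT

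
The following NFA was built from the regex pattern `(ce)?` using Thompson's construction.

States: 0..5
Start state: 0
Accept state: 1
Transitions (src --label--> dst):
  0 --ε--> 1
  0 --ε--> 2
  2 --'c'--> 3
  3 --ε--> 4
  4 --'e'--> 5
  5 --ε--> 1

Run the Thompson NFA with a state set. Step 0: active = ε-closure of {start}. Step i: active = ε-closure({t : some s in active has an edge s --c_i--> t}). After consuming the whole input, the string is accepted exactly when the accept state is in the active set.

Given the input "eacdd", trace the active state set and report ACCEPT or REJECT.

S₀ = ε-closure({0}) = {0,1,2}
'e' @ 1: {}  — state set empty
rest 'acdd' ignored (set empty)
final: {}; accept 1 not in set

Answer: REJECT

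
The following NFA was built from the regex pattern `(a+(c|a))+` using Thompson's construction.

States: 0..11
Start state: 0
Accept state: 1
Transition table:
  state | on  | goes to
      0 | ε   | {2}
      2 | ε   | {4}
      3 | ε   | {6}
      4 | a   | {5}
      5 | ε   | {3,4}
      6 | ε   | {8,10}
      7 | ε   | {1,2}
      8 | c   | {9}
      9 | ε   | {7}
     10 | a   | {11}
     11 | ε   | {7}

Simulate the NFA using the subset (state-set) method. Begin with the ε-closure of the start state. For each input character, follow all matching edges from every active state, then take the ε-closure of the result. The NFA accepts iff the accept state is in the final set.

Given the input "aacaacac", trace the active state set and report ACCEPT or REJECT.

initial (ε-close {0}): {0,2,4}
'a' @ 1: {3,4,5,6,8,10}
'a' @ 2: {1,2,3,4,5,6,7,8,10,11}  ✓accept
'c' @ 3: {1,2,4,7,9}  ✓accept
'a' @ 4: {3,4,5,6,8,10}
'a' @ 5: {1,2,3,4,5,6,7,8,10,11}  ✓accept
'c' @ 6: {1,2,4,7,9}  ✓accept
'a' @ 7: {3,4,5,6,8,10}
'c' @ 8: {1,2,4,7,9}  ✓accept
end set {1,2,4,7,9} — state 1 in

Answer: ACCEPT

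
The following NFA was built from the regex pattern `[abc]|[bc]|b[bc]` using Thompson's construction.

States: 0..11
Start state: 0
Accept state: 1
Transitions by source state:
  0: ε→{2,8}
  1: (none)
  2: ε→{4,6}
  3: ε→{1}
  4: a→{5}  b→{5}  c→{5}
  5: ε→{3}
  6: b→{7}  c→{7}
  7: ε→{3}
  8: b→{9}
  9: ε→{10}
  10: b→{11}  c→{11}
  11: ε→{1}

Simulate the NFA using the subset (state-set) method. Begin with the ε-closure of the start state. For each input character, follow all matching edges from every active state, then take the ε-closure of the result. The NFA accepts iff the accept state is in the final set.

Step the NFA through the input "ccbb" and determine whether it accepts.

initial (ε-close {0}): {0,2,4,6,8}
'c' @ 1: {1,3,5,7}  ✓accept
'c' @ 2: {}  — state set empty
rest 'bb' ignored (set empty)
end set {} — state 1 not in

Answer: REJECT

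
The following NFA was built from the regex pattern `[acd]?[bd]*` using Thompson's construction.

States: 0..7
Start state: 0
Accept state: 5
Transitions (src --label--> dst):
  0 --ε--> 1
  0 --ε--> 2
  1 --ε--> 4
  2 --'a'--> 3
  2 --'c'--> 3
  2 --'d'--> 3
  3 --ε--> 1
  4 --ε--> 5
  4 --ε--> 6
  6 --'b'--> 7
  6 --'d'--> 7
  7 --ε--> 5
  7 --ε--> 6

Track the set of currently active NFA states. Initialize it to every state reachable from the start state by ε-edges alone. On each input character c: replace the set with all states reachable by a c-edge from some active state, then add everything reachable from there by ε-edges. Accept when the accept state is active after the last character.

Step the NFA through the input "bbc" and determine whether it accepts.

Answer: REJECT

Derivation:
S₀ = ε-closure({0}) = {0,1,2,4,5,6}
'b' @ 1: {5,6,7}  [accepting]
'b' @ 2: {5,6,7}  [accepting]
'c' @ 3: {}  — dead — no transitions
end set {} — state 5 not in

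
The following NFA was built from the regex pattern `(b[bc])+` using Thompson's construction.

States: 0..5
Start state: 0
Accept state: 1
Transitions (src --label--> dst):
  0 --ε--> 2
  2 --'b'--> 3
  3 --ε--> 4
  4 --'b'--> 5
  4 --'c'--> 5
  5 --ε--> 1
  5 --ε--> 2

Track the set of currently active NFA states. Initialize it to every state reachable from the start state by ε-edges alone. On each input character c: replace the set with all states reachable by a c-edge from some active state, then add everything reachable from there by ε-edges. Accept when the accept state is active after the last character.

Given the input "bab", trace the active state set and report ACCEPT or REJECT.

Answer: REJECT

Trace:
initial (ε-close {0}): {0,2}
'b' @ 1: {3,4}
'a' @ 2: {}  — dead — no transitions
rest 'b' ignored (set empty)
final: {}; accept 1 not in set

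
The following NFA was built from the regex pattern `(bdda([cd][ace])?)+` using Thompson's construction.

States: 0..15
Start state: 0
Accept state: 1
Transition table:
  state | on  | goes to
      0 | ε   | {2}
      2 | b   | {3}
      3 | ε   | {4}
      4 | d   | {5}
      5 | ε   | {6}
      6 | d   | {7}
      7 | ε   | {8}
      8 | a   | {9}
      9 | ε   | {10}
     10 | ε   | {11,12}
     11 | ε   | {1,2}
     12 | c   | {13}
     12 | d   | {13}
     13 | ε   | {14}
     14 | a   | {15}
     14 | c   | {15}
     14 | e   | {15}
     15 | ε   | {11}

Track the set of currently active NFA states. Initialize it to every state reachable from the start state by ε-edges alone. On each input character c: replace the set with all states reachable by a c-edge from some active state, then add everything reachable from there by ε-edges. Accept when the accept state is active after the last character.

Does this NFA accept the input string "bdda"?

initial (ε-close {0}): {0,2}
'b' @ 1: {3,4}
'd' @ 2: {5,6}
'd' @ 3: {7,8}
'a' @ 4: {1,2,9,10,11,12}  ✓accept
end set {1,2,9,10,11,12} — state 1 in

Answer: ACCEPT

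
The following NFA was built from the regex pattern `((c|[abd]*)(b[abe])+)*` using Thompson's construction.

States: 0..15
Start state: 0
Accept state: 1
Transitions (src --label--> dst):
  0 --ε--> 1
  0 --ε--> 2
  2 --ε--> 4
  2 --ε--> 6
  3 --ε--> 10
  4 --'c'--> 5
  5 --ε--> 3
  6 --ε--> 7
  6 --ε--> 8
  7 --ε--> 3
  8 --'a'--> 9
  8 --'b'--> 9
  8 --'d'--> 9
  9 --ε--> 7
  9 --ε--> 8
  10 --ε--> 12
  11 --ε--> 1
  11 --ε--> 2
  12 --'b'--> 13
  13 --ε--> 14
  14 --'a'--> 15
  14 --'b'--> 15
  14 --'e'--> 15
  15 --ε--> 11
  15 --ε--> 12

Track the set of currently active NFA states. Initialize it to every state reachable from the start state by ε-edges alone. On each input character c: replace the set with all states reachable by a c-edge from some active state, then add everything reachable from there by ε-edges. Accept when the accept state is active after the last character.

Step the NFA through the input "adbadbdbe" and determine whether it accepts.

S₀ = ε-closure({0}) = {0,1,2,3,4,6,7,8,10,12}
'a' @ 1: {3,7,8,9,10,12}
'd' @ 2: {3,7,8,9,10,12}
'b' @ 3: {3,7,8,9,10,12,13,14}
'a' @ 4: {1,2,3,4,6,7,8,9,10,11,12,15}  (accept∈set)
'd' @ 5: {3,7,8,9,10,12}
'b' @ 6: {3,7,8,9,10,12,13,14}
'd' @ 7: {3,7,8,9,10,12}
'b' @ 8: {3,7,8,9,10,12,13,14}
'e' @ 9: {1,2,3,4,6,7,8,10,11,12,15}  (accept∈set)
end set {1,2,3,4,6,7,8,10,11,12,15} — state 1 in

Answer: ACCEPT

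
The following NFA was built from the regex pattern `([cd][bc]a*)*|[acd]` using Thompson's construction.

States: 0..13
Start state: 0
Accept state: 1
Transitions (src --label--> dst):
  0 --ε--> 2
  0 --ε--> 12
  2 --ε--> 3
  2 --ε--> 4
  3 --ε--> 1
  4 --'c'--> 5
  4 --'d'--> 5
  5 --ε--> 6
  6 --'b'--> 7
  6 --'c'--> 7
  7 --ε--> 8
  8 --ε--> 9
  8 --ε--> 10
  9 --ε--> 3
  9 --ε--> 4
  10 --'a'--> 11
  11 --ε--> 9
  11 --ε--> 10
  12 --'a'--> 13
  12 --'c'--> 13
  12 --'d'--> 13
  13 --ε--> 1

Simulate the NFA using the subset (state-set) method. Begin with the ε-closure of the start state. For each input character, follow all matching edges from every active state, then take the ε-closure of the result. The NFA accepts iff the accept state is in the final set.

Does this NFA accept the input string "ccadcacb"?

Answer: ACCEPT

Trace:
S₀ = ε-closure({0}) = {0,1,2,3,4,12}
'c' @ 1: {1,5,6,13}  (accept∈set)
'c' @ 2: {1,3,4,7,8,9,10}  (accept∈set)
'a' @ 3: {1,3,4,9,10,11}  (accept∈set)
'd' @ 4: {5,6}
'c' @ 5: {1,3,4,7,8,9,10}  (accept∈set)
'a' @ 6: {1,3,4,9,10,11}  (accept∈set)
'c' @ 7: {5,6}
'b' @ 8: {1,3,4,7,8,9,10}  (accept∈set)
after full input: {1,3,4,7,8,9,10}  (accept=1 in)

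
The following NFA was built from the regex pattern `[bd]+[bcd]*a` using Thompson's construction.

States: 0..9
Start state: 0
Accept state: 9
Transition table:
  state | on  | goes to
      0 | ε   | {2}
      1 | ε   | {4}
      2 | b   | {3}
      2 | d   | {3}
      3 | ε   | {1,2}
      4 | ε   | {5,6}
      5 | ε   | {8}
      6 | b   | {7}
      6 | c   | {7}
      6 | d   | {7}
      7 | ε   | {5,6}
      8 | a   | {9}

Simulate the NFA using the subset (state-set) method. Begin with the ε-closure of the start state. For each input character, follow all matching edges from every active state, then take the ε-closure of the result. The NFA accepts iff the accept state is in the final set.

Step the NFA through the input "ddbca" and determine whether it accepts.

Answer: ACCEPT

Derivation:
S₀ = ε-closure({0}) = {0,2}
'd' @ 1: {1,2,3,4,5,6,8}
'd' @ 2: {1,2,3,4,5,6,7,8}
'b' @ 3: {1,2,3,4,5,6,7,8}
'c' @ 4: {5,6,7,8}
'a' @ 5: {9}  ✓accept
end set {9} — state 9 in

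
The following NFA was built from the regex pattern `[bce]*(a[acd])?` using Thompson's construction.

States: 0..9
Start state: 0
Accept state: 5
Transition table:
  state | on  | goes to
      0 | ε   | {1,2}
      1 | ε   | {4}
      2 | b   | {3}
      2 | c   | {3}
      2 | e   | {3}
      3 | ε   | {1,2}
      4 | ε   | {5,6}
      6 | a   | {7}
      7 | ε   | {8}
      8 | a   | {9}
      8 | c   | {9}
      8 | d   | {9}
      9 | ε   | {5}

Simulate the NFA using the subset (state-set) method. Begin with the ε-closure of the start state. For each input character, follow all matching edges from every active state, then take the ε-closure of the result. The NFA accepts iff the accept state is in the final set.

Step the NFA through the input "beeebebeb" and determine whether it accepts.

Answer: ACCEPT

Derivation:
initial (ε-close {0}): {0,1,2,4,5,6}
'b' @ 1: {1,2,3,4,5,6}  [accepting]
'e' @ 2: {1,2,3,4,5,6}  [accepting]
'e' @ 3: {1,2,3,4,5,6}  [accepting]
'e' @ 4: {1,2,3,4,5,6}  [accepting]
'b' @ 5: {1,2,3,4,5,6}  [accepting]
'e' @ 6: {1,2,3,4,5,6}  [accepting]
'b' @ 7: {1,2,3,4,5,6}  [accepting]
'e' @ 8: {1,2,3,4,5,6}  [accepting]
'b' @ 9: {1,2,3,4,5,6}  [accepting]
after full input: {1,2,3,4,5,6}  (accept=5 in)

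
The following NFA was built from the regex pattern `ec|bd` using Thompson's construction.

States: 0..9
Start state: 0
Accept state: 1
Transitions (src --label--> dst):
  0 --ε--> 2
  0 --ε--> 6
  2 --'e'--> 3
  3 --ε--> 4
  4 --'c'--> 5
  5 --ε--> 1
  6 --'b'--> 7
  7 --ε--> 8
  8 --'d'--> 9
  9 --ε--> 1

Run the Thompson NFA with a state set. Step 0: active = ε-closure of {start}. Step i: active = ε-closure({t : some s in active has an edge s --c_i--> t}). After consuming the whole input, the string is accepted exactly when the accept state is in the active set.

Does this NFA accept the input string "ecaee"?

initial (ε-close {0}): {0,2,6}
'e' @ 1: {3,4}
'c' @ 2: {1,5}  [accepting]
'a' @ 3: {}  — state set empty
rest 'ee' ignored (set empty)
after full input: {}  (accept=1 not in)

Answer: REJECT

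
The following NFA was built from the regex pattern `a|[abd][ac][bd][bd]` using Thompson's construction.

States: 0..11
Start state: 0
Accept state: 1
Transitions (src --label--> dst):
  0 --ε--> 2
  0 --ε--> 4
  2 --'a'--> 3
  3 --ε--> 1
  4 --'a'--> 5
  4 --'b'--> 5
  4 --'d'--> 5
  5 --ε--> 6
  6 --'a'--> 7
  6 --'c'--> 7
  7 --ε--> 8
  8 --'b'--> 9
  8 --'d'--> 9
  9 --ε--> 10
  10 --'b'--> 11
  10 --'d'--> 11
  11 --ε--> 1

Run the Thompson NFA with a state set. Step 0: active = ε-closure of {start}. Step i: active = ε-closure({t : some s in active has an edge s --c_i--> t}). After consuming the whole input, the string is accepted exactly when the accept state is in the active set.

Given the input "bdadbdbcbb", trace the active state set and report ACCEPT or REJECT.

S₀ = ε-closure({0}) = {0,2,4}
'b' @ 1: {5,6}
'd' @ 2: {}  — state set empty
rest 'adbdbcbb' ignored (set empty)
final: {}; accept 1 not in set

Answer: REJECT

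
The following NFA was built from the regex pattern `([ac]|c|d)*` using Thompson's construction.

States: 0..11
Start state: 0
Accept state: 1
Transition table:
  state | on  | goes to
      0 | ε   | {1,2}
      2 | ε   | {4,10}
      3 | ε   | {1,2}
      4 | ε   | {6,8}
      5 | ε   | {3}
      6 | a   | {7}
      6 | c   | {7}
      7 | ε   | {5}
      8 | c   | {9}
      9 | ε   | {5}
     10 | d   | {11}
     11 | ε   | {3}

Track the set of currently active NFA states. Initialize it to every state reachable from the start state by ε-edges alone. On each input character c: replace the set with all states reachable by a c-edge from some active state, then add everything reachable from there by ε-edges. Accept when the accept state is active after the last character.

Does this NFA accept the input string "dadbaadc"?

S₀ = ε-closure({0}) = {0,1,2,4,6,8,10}
'd' @ 1: {1,2,3,4,6,8,10,11}  [accepting]
'a' @ 2: {1,2,3,4,5,6,7,8,10}  [accepting]
'd' @ 3: {1,2,3,4,6,8,10,11}  [accepting]
'b' @ 4: {}  — dead — no transitions
rest 'aadc' ignored (set empty)
final: {}; accept 1 not in set

Answer: REJECT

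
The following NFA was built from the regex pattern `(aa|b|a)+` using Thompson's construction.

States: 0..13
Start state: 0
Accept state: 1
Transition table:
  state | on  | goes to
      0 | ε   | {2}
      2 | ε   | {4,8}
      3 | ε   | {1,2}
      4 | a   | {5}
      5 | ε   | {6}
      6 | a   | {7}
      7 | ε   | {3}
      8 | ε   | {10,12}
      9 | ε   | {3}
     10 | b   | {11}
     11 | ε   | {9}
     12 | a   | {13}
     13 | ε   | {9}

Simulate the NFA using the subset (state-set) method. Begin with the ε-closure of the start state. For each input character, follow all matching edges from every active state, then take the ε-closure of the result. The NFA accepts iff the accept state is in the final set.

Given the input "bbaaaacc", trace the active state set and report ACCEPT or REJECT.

Answer: REJECT

Derivation:
start: ε-closure({0}) = {0,2,4,8,10,12}
'b' @ 1: {1,2,3,4,8,9,10,11,12}  (accept∈set)
'b' @ 2: {1,2,3,4,8,9,10,11,12}  (accept∈set)
'a' @ 3: {1,2,3,4,5,6,8,9,10,12,13}  (accept∈set)
'a' @ 4: {1,2,3,4,5,6,7,8,9,10,12,13}  (accept∈set)
'a' @ 5: {1,2,3,4,5,6,7,8,9,10,12,13}  (accept∈set)
'a' @ 6: {1,2,3,4,5,6,7,8,9,10,12,13}  (accept∈set)
'c' @ 7: {}  — no active states
rest 'c' ignored (set empty)
end set {} — state 1 not in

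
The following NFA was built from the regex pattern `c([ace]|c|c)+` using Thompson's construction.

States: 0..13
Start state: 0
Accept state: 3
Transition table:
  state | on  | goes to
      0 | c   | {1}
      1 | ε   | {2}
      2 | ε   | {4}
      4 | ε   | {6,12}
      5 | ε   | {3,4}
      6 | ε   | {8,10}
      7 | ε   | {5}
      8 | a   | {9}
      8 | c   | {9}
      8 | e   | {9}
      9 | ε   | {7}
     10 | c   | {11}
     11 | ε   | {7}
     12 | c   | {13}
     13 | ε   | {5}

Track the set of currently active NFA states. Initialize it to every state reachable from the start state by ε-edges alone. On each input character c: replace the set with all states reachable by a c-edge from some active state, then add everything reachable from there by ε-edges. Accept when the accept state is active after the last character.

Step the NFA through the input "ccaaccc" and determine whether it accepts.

S₀ = ε-closure({0}) = {0}
'c' @ 1: {1,2,4,6,8,10,12}
'c' @ 2: {3,4,5,6,7,8,9,10,11,12,13}  (accept∈set)
'a' @ 3: {3,4,5,6,7,8,9,10,12}  (accept∈set)
'a' @ 4: {3,4,5,6,7,8,9,10,12}  (accept∈set)
'c' @ 5: {3,4,5,6,7,8,9,10,11,12,13}  (accept∈set)
'c' @ 6: {3,4,5,6,7,8,9,10,11,12,13}  (accept∈set)
'c' @ 7: {3,4,5,6,7,8,9,10,11,12,13}  (accept∈set)
end set {3,4,5,6,7,8,9,10,11,12,13} — state 3 in

Answer: ACCEPT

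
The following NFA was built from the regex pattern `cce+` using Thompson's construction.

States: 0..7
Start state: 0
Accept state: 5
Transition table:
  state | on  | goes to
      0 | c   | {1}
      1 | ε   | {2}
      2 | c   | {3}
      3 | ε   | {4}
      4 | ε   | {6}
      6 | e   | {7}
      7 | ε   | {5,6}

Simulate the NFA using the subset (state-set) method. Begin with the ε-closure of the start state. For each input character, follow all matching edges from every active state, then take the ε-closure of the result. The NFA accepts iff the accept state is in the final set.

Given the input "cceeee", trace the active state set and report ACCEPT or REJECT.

Answer: ACCEPT

Derivation:
start: ε-closure({0}) = {0}
'c' @ 1: {1,2}
'c' @ 2: {3,4,6}
'e' @ 3: {5,6,7}  [accepting]
'e' @ 4: {5,6,7}  [accepting]
'e' @ 5: {5,6,7}  [accepting]
'e' @ 6: {5,6,7}  [accepting]
end set {5,6,7} — state 5 in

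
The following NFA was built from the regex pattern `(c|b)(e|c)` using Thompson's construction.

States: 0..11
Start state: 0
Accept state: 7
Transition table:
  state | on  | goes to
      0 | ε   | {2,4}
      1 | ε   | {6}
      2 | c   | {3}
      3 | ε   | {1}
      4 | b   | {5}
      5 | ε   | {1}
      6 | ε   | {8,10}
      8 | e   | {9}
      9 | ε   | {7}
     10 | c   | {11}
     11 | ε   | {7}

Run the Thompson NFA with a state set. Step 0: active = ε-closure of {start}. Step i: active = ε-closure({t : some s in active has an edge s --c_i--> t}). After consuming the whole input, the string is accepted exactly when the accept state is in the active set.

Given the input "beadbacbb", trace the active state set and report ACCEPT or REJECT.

Answer: REJECT

Steps:
S₀ = ε-closure({0}) = {0,2,4}
'b' @ 1: {1,5,6,8,10}
'e' @ 2: {7,9}  ✓accept
'a' @ 3: {}  — state set empty
rest 'dbacbb' ignored (set empty)
end set {} — state 7 not in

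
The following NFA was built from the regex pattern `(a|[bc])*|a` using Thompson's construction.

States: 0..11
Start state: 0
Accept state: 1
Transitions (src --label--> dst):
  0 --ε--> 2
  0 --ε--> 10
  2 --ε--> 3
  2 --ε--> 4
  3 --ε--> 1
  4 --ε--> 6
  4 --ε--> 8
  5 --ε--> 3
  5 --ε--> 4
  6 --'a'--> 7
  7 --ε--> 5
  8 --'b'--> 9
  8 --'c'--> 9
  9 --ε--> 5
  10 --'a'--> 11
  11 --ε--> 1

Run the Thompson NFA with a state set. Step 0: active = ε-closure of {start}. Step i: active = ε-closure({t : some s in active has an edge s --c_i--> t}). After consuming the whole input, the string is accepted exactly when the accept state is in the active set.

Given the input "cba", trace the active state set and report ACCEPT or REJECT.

Answer: ACCEPT

Derivation:
initial (ε-close {0}): {0,1,2,3,4,6,8,10}
'c' @ 1: {1,3,4,5,6,8,9}  (accept∈set)
'b' @ 2: {1,3,4,5,6,8,9}  (accept∈set)
'a' @ 3: {1,3,4,5,6,7,8}  (accept∈set)
after full input: {1,3,4,5,6,7,8}  (accept=1 in)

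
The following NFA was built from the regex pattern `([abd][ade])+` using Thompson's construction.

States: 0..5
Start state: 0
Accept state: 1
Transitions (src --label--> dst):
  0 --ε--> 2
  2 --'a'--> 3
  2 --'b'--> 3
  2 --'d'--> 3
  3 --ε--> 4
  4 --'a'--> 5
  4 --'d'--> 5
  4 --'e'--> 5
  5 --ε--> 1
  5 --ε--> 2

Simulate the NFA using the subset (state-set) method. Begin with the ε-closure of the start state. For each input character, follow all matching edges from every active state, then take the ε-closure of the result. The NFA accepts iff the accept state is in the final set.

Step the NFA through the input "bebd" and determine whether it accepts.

initial (ε-close {0}): {0,2}
'b' @ 1: {3,4}
'e' @ 2: {1,2,5}  (accept∈set)
'b' @ 3: {3,4}
'd' @ 4: {1,2,5}  (accept∈set)
end set {1,2,5} — state 1 in

Answer: ACCEPT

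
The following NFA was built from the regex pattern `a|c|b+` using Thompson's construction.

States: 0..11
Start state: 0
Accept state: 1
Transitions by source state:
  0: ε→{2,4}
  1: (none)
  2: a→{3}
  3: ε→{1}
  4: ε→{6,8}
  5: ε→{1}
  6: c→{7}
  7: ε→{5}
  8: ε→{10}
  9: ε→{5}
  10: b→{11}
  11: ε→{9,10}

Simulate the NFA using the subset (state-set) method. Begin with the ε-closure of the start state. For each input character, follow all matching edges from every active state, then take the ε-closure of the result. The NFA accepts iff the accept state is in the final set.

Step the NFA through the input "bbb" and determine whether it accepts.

Answer: ACCEPT

Trace:
initial (ε-close {0}): {0,2,4,6,8,10}
'b' @ 1: {1,5,9,10,11}  (accept∈set)
'b' @ 2: {1,5,9,10,11}  (accept∈set)
'b' @ 3: {1,5,9,10,11}  (accept∈set)
final: {1,5,9,10,11}; accept 1 in set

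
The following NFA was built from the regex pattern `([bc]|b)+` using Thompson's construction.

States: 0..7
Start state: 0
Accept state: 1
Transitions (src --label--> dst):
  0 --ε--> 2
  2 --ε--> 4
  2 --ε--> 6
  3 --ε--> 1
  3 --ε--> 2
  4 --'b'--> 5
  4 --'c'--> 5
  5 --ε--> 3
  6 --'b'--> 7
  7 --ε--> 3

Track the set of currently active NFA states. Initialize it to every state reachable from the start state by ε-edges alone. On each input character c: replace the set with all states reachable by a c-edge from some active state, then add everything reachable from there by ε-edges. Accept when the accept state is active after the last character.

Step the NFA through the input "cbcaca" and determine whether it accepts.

initial (ε-close {0}): {0,2,4,6}
'c' @ 1: {1,2,3,4,5,6}  (accept∈set)
'b' @ 2: {1,2,3,4,5,6,7}  (accept∈set)
'c' @ 3: {1,2,3,4,5,6}  (accept∈set)
'a' @ 4: {}  — dead — no transitions
rest 'ca' ignored (set empty)
end set {} — state 1 not in

Answer: REJECT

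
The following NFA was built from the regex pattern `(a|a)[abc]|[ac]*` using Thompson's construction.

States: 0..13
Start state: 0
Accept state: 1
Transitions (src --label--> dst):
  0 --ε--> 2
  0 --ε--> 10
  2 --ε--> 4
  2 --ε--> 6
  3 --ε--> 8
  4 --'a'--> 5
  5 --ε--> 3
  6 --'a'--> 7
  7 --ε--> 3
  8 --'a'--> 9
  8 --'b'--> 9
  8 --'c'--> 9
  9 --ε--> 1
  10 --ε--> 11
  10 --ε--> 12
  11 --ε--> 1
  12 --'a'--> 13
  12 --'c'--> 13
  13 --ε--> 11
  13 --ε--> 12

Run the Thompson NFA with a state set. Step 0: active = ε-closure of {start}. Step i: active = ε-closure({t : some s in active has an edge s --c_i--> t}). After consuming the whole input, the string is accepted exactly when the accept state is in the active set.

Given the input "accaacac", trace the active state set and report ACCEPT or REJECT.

Answer: ACCEPT

Derivation:
S₀ = ε-closure({0}) = {0,1,2,4,6,10,11,12}
'a' @ 1: {1,3,5,7,8,11,12,13}  ✓accept
'c' @ 2: {1,9,11,12,13}  ✓accept
'c' @ 3: {1,11,12,13}  ✓accept
'a' @ 4: {1,11,12,13}  ✓accept
'a' @ 5: {1,11,12,13}  ✓accept
'c' @ 6: {1,11,12,13}  ✓accept
'a' @ 7: {1,11,12,13}  ✓accept
'c' @ 8: {1,11,12,13}  ✓accept
after full input: {1,11,12,13}  (accept=1 in)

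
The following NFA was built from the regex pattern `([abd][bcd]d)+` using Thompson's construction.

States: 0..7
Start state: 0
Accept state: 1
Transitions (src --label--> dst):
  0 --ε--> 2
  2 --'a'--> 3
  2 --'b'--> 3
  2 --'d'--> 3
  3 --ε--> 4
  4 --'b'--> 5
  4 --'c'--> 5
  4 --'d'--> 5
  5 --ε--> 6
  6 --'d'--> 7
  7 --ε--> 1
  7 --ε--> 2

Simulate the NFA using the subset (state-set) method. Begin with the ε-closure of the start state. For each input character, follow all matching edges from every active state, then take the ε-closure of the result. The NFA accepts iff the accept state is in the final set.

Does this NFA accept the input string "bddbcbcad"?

Answer: REJECT

Derivation:
start: ε-closure({0}) = {0,2}
'b' @ 1: {3,4}
'd' @ 2: {5,6}
'd' @ 3: {1,2,7}  (accept∈set)
'b' @ 4: {3,4}
'c' @ 5: {5,6}
'b' @ 6: {}  — dead — no transitions
rest 'cad' ignored (set empty)
end set {} — state 1 not in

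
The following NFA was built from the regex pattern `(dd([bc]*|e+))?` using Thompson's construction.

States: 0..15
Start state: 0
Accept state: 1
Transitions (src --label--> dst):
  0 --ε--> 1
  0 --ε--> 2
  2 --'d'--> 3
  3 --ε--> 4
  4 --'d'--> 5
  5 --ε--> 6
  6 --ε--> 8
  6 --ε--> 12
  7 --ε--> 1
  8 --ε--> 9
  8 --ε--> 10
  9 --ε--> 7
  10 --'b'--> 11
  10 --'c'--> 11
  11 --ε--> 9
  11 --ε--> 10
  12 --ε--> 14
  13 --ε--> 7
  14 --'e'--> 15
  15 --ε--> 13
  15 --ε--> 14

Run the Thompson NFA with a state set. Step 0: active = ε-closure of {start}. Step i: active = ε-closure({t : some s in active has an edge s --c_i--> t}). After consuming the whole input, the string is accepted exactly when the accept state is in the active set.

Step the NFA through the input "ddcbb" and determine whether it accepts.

initial (ε-close {0}): {0,1,2}
'd' @ 1: {3,4}
'd' @ 2: {1,5,6,7,8,9,10,12,14}  (accept∈set)
'c' @ 3: {1,7,9,10,11}  (accept∈set)
'b' @ 4: {1,7,9,10,11}  (accept∈set)
'b' @ 5: {1,7,9,10,11}  (accept∈set)
final: {1,7,9,10,11}; accept 1 in set

Answer: ACCEPT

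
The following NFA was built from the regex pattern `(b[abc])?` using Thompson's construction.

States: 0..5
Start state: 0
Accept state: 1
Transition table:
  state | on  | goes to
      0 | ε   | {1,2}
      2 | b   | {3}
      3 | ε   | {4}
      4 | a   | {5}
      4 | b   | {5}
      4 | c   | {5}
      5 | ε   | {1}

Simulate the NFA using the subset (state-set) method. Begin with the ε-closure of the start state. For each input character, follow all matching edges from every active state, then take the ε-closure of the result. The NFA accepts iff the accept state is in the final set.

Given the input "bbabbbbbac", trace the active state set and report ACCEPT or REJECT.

Answer: REJECT

Trace:
S₀ = ε-closure({0}) = {0,1,2}
'b' @ 1: {3,4}
'b' @ 2: {1,5}  ✓accept
'a' @ 3: {}  — state set empty
rest 'bbbbbac' ignored (set empty)
after full input: {}  (accept=1 not in)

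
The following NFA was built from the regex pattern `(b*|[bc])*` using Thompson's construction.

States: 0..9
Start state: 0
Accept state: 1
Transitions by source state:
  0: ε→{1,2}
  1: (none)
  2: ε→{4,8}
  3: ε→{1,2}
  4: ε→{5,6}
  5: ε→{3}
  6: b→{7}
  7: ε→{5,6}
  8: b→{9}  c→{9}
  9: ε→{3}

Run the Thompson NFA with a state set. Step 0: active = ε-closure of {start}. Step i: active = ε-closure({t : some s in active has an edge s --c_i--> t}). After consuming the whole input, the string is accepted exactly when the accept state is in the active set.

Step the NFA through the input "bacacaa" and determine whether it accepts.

Answer: REJECT

Trace:
S₀ = ε-closure({0}) = {0,1,2,3,4,5,6,8}
'b' @ 1: {1,2,3,4,5,6,7,8,9}  (accept∈set)
'a' @ 2: {}  — dead — no transitions
rest 'cacaa' ignored (set empty)
final: {}; accept 1 not in set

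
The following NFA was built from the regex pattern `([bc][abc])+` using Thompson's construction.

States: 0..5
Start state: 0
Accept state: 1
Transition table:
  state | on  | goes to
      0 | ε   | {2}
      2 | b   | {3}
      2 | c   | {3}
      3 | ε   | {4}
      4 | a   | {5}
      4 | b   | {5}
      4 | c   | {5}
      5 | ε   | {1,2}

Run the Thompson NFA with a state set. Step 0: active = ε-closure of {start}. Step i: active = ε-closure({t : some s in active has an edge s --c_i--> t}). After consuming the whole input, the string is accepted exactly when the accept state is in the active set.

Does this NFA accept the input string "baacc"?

S₀ = ε-closure({0}) = {0,2}
'b' @ 1: {3,4}
'a' @ 2: {1,2,5}  (accept∈set)
'a' @ 3: {}  — no active states
rest 'cc' ignored (set empty)
after full input: {}  (accept=1 not in)

Answer: REJECT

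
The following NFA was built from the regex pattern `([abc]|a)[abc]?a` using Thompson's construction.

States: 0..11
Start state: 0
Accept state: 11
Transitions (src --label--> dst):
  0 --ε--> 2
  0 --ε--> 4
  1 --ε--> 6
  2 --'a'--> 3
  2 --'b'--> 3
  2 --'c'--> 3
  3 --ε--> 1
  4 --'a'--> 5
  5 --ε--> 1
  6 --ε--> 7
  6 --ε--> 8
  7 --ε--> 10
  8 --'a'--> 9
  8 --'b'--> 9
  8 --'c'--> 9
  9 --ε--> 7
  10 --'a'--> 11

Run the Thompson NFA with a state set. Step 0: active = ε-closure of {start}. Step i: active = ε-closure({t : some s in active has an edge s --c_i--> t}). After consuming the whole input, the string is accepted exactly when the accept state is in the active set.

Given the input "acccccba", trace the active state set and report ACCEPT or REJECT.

S₀ = ε-closure({0}) = {0,2,4}
'a' @ 1: {1,3,5,6,7,8,10}
'c' @ 2: {7,9,10}
'c' @ 3: {}  — state set empty
rest 'cccba' ignored (set empty)
after full input: {}  (accept=11 not in)

Answer: REJECT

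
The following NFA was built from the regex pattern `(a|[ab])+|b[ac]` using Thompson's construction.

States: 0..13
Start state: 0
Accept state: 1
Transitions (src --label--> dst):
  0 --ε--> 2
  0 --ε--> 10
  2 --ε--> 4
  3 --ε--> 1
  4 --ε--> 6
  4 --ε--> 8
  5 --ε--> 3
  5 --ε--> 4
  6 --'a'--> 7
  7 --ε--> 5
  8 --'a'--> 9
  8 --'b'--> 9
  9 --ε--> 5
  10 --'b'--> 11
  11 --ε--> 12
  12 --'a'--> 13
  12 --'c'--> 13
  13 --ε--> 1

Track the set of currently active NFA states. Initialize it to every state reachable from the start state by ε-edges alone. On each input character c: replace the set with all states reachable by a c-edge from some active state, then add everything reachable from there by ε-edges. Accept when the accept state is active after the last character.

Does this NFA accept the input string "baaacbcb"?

Answer: REJECT

Derivation:
initial (ε-close {0}): {0,2,4,6,8,10}
'b' @ 1: {1,3,4,5,6,8,9,11,12}  (accept∈set)
'a' @ 2: {1,3,4,5,6,7,8,9,13}  (accept∈set)
'a' @ 3: {1,3,4,5,6,7,8,9}  (accept∈set)
'a' @ 4: {1,3,4,5,6,7,8,9}  (accept∈set)
'c' @ 5: {}  — state set empty
rest 'bcb' ignored (set empty)
after full input: {}  (accept=1 not in)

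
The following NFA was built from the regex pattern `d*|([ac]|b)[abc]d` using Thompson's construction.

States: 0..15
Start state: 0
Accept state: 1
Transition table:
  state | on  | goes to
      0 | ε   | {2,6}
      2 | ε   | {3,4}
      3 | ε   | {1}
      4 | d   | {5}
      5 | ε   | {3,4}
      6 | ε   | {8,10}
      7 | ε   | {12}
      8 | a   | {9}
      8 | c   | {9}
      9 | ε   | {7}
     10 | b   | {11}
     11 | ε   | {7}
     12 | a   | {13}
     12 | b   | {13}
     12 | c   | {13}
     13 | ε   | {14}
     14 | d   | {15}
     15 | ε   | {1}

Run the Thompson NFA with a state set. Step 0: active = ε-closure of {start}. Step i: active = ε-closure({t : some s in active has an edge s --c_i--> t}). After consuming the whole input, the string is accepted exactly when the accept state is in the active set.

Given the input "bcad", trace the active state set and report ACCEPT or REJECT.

S₀ = ε-closure({0}) = {0,1,2,3,4,6,8,10}
'b' @ 1: {7,11,12}
'c' @ 2: {13,14}
'a' @ 3: {}  — state set empty
rest 'd' ignored (set empty)
final: {}; accept 1 not in set

Answer: REJECT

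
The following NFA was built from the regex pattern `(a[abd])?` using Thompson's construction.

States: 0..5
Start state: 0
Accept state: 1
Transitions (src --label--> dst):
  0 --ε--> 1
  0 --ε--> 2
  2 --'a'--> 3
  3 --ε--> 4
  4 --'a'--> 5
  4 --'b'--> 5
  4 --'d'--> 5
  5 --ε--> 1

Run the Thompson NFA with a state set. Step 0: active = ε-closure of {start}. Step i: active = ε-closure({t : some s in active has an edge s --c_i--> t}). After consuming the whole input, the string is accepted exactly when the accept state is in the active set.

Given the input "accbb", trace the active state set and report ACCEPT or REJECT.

start: ε-closure({0}) = {0,1,2}
'a' @ 1: {3,4}
'c' @ 2: {}  — no active states
rest 'cbb' ignored (set empty)
end set {} — state 1 not in

Answer: REJECT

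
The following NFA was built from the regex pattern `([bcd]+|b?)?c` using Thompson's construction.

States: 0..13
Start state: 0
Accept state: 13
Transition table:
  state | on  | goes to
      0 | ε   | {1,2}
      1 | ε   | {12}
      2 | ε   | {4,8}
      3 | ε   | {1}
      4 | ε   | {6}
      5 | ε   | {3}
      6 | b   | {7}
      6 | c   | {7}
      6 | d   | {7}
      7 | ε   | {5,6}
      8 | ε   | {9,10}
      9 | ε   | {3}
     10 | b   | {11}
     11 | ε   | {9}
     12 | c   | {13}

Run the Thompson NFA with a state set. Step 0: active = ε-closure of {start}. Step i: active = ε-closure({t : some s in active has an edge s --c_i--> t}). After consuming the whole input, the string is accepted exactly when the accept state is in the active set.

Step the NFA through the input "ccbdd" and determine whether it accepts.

initial (ε-close {0}): {0,1,2,3,4,6,8,9,10,12}
'c' @ 1: {1,3,5,6,7,12,13}  (accept∈set)
'c' @ 2: {1,3,5,6,7,12,13}  (accept∈set)
'b' @ 3: {1,3,5,6,7,12}
'd' @ 4: {1,3,5,6,7,12}
'd' @ 5: {1,3,5,6,7,12}
after full input: {1,3,5,6,7,12}  (accept=13 not in)

Answer: REJECT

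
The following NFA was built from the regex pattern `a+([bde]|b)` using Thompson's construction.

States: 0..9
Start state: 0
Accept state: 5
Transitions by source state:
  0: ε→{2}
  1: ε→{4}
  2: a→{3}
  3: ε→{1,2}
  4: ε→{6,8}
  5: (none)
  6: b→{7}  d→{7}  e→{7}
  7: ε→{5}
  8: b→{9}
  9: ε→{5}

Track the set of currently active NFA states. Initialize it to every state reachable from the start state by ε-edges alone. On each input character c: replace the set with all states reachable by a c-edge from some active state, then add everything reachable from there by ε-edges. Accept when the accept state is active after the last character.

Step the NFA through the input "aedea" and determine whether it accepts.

S₀ = ε-closure({0}) = {0,2}
'a' @ 1: {1,2,3,4,6,8}
'e' @ 2: {5,7}  [accepting]
'd' @ 3: {}  — state set empty
rest 'ea' ignored (set empty)
end set {} — state 5 not in

Answer: REJECT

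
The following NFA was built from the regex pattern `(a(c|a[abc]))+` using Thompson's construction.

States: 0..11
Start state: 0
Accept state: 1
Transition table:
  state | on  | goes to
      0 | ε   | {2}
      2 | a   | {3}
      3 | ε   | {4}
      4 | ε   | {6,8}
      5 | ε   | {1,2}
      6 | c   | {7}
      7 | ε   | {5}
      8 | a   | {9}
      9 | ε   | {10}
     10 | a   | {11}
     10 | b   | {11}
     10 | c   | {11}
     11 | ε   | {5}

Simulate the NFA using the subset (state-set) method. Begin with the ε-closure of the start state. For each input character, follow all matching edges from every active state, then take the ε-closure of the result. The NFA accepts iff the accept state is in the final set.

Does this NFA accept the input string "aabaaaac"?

S₀ = ε-closure({0}) = {0,2}
'a' @ 1: {3,4,6,8}
'a' @ 2: {9,10}
'b' @ 3: {1,2,5,11}  (accept∈set)
'a' @ 4: {3,4,6,8}
'a' @ 5: {9,10}
'a' @ 6: {1,2,5,11}  (accept∈set)
'a' @ 7: {3,4,6,8}
'c' @ 8: {1,2,5,7}  (accept∈set)
final: {1,2,5,7}; accept 1 in set

Answer: ACCEPT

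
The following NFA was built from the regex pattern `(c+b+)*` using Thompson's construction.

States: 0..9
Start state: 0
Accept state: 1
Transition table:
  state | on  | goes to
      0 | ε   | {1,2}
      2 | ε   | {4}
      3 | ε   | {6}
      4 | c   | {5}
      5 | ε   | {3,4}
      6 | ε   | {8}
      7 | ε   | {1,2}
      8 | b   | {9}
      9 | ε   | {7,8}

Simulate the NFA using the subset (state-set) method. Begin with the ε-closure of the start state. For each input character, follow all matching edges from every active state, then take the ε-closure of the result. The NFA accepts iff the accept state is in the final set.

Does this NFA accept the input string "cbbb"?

S₀ = ε-closure({0}) = {0,1,2,4}
'c' @ 1: {3,4,5,6,8}
'b' @ 2: {1,2,4,7,8,9}  [accepting]
'b' @ 3: {1,2,4,7,8,9}  [accepting]
'b' @ 4: {1,2,4,7,8,9}  [accepting]
after full input: {1,2,4,7,8,9}  (accept=1 in)

Answer: ACCEPT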